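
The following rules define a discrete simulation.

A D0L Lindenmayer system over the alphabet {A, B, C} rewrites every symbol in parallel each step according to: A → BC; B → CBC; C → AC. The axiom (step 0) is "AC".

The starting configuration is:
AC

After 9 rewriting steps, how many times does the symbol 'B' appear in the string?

0) AC
1) BCAC
2) CBCACBCAC
3) ACCBCACBCACCBCACBCAC
4) BCACACCBCACBCACCBCACBCACACCBCACBCACCBCACBCAC
5) CBCACBCACBCACACCBCACBCACCBCACBCACACCBCACBCACCBCACBCACBCACACCBCACBCACCBCACBCACACCBCACBCACCBCACBCAC
6) ACCBCACBCACCBCACBCACCBCACBCACBCACACCBCACBCACCBCACBCACACCBC…CBCACCBCACBCACBCACACCBCACBCACCBCACBCACACCBCACBCACCBCACBCAC  (len 214)
7) BCACACCBCACBCACCBCACBCACACCBCACBCACCBCACBCACACCBCACBCACCBC…CBCACCBCACBCACBCACACCBCACBCACCBCACBCACACCBCACBCACCBCACBCAC  (len 472)
8) CBCACBCACBCACACCBCACBCACCBCACBCACACCBCACBCACCBCACBCACBCACA…CBCACCBCACBCACBCACACCBCACBCACCBCACBCACACCBCACBCACCBCACBCAC  (len 1041)
9) ACCBCACBCACCBCACBCACCBCACBCACBCACACCBCACBCACCBCACBCACACCBC…CBCACCBCACBCACBCACACCBCACBCACCBCACBCACACCBCACBCACCBCACBCAC  (len 2296)

472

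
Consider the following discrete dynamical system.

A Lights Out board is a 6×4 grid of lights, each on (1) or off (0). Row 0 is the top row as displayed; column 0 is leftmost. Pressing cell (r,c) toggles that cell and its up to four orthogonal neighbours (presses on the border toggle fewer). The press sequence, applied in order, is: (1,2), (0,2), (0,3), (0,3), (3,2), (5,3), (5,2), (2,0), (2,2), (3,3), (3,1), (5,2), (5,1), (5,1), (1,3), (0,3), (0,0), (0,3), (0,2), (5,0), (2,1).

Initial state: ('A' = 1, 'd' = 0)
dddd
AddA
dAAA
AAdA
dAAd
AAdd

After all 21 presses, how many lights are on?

14

t=0: dddd
AddA
dAAA
AAdA
dAAd
AAdd
t=1: ddAd
AAAd
dAdA
AAdA
dAAd
AAdd
t=2: dAdA
AAdd
dAdA
AAdA
dAAd
AAdd
t=3: dAAd
AAdA
dAdA
AAdA
dAAd
AAdd
t=4: dAdA
AAdd
dAdA
AAdA
dAAd
AAdd
t=5: dAdA
AAdd
dAAA
AdAd
dAdd
AAdd
t=6: dAdA
AAdd
dAAA
AdAd
dAdA
AAAA
t=7: dAdA
AAdd
dAAA
AdAd
dAAA
Addd
t=8: dAdA
dAdd
AdAA
ddAd
dAAA
Addd
t=9: dAdA
dAAd
AAdd
dddd
dAAA
Addd
t=10: dAdA
dAAd
AAdA
ddAA
dAAd
Addd
t=11: dAdA
dAAd
AddA
AAdA
ddAd
Addd
t=12: dAdA
dAAd
AddA
AAdA
dddd
AAAA
t=13: dAdA
dAAd
AddA
AAdA
dAdd
dddA
t=14: dAdA
dAAd
AddA
AAdA
dddd
AAAA
t=15: dAdd
dAdA
Addd
AAdA
dddd
AAAA
t=16: dAAA
dAdd
Addd
AAdA
dddd
AAAA
t=17: AdAA
AAdd
Addd
AAdA
dddd
AAAA
t=18: Addd
AAdA
Addd
AAdA
dddd
AAAA
t=19: AAAA
AAAA
Addd
AAdA
dddd
AAAA
t=20: AAAA
AAAA
Addd
AAdA
Addd
ddAA
t=21: AAAA
AdAA
dAAd
AddA
Addd
ddAA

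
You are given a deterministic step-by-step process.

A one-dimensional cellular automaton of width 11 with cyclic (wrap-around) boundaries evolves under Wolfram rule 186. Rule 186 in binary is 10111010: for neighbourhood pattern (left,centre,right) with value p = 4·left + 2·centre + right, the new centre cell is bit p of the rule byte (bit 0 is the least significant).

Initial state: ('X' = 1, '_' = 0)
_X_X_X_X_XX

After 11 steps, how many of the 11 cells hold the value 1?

6

[0] _X_X_X_X_XX
[1] X_X_X_X_XX_
[2] _X_X_X_XX_X
[3] X_X_X_XX_X_
[4] _X_X_XX_X_X
[5] X_X_XX_X_X_
[6] _X_XX_X_X_X
[7] X_XX_X_X_X_
[8] _XX_X_X_X_X
[9] XX_X_X_X_X_
[10] X_X_X_X_X_X
[11] _X_X_X_X_XX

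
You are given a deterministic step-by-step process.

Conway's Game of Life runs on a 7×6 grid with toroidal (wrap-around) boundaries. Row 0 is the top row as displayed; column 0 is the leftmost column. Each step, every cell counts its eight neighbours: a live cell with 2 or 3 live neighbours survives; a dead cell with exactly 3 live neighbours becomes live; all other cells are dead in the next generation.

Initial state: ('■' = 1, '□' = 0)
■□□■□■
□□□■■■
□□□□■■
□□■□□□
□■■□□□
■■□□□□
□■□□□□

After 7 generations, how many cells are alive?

k=0  ■□□■□■
□□□■■■
□□□□■■
□□■□□□
□■■□□□
■■□□□□
□■□□□□
k=1  ■□■■□■
□□□■□□
□□□□□■
□■■■□□
■□■□□□
■□□□□□
□■■□□■
k=2  ■□□■□■
■□■■□■
□□□■■□
■■■■□□
■□■■□□
■□■□□■
□□■■■■
k=3  □□□□□□
■■■□□□
□□□□□□
■□□□□■
□□□□■□
■□□□□□
□□■□□□
k=4  □□■□□□
□■□□□□
□□□□□■
□□□□□■
■□□□□□
□□□□□□
□□□□□□
k=5  □□□□□□
□□□□□□
■□□□□□
■□□□□■
□□□□□□
□□□□□□
□□□□□□
k=6  □□□□□□
□□□□□□
■□□□□■
■□□□□■
□□□□□□
□□□□□□
□□□□□□
k=7  □□□□□□
□□□□□□
■□□□□■
■□□□□■
□□□□□□
□□□□□□
□□□□□□

4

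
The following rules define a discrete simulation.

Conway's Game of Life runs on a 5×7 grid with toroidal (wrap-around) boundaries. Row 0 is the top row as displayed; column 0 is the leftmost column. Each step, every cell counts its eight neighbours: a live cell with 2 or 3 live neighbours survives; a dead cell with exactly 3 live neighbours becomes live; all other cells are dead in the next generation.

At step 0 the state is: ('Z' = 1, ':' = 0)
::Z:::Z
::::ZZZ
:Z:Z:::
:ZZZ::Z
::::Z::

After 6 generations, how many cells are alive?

step 0: ::Z:::Z
::::ZZZ
:Z:Z:::
:ZZZ::Z
::::Z::
step 1: :::ZZ:Z
Z:ZZZZZ
:Z:Z::Z
ZZ:ZZ::
ZZ:::Z:
step 2: :::::::
:Z:::::
:::::::
:::ZZZ:
:Z:::Z:
step 3: :::::::
:::::::
::::Z::
::::ZZ:
:::::Z:
step 4: :::::::
:::::::
::::ZZ:
::::ZZ:
::::ZZ:
step 5: :::::::
:::::::
::::ZZ:
:::Z::Z
::::ZZ:
step 6: :::::::
:::::::
::::ZZ:
:::Z::Z
::::ZZ:

6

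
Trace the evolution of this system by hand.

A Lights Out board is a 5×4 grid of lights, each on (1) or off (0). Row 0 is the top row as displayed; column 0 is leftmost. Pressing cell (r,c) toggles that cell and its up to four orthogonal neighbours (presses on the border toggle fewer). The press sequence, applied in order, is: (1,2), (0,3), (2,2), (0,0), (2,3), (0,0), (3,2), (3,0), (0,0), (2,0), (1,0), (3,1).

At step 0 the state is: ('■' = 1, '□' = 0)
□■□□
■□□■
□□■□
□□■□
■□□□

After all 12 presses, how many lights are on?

8

k=0  □■□□
■□□■
□□■□
□□■□
■□□□
k=1  □■■□
■■■□
□□□□
□□■□
■□□□
k=2  □■□■
■■■■
□□□□
□□■□
■□□□
k=3  □■□■
■■□■
□■■■
□□□□
■□□□
k=4  ■□□■
□■□■
□■■■
□□□□
■□□□
k=5  ■□□■
□■□□
□■□□
□□□■
■□□□
k=6  □■□■
■■□□
□■□□
□□□■
■□□□
k=7  □■□■
■■□□
□■■□
□■■□
■□■□
k=8  □■□■
■■□□
■■■□
■□■□
□□■□
k=9  ■□□■
□■□□
■■■□
■□■□
□□■□
k=10  ■□□■
■■□□
□□■□
□□■□
□□■□
k=11  □□□■
□□□□
■□■□
□□■□
□□■□
k=12  □□□■
□□□□
■■■□
■■□□
□■■□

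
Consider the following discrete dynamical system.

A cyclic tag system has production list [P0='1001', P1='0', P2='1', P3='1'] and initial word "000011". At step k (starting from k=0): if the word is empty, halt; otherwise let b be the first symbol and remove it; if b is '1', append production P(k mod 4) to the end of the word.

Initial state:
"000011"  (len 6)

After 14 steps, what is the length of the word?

0) "000011"  (len 6)
1) "00011"  (len 5)
2) "0011"  (len 4)
3) "011"  (len 3)
4) "11"  (len 2)
5) "11001"  (len 5)
6) "10010"  (len 5)
7) "00101"  (len 5)
8) "0101"  (len 4)
9) "101"  (len 3)
10) "010"  (len 3)
11) "10"  (len 2)
12) "01"  (len 2)
13) "1"  (len 1)
14) "0"  (len 1)

1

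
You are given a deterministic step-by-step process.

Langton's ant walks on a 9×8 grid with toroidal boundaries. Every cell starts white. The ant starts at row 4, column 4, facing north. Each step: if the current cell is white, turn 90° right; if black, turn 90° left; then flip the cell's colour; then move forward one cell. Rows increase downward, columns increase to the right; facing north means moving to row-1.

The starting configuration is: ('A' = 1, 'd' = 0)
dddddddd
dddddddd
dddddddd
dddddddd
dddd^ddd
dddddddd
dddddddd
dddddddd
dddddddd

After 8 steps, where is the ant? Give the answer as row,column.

4,4

0) dddddddd
dddddddd
dddddddd
dddddddd
dddd^ddd
dddddddd
dddddddd
dddddddd
dddddddd
1) dddddddd
dddddddd
dddddddd
dddddddd
ddddA>dd
dddddddd
dddddddd
dddddddd
dddddddd
2) dddddddd
dddddddd
dddddddd
dddddddd
ddddAAdd
dddddvdd
dddddddd
dddddddd
dddddddd
3) dddddddd
dddddddd
dddddddd
dddddddd
ddddAAdd
dddd<Add
dddddddd
dddddddd
dddddddd
4) dddddddd
dddddddd
dddddddd
dddddddd
dddd^Add
ddddAAdd
dddddddd
dddddddd
dddddddd
5) dddddddd
dddddddd
dddddddd
dddddddd
ddd<dAdd
ddddAAdd
dddddddd
dddddddd
dddddddd
6) dddddddd
dddddddd
dddddddd
ddd^dddd
dddAdAdd
ddddAAdd
dddddddd
dddddddd
dddddddd
7) dddddddd
dddddddd
dddddddd
dddA>ddd
dddAdAdd
ddddAAdd
dddddddd
dddddddd
dddddddd
8) dddddddd
dddddddd
dddddddd
dddAAddd
dddAvAdd
ddddAAdd
dddddddd
dddddddd
dddddddd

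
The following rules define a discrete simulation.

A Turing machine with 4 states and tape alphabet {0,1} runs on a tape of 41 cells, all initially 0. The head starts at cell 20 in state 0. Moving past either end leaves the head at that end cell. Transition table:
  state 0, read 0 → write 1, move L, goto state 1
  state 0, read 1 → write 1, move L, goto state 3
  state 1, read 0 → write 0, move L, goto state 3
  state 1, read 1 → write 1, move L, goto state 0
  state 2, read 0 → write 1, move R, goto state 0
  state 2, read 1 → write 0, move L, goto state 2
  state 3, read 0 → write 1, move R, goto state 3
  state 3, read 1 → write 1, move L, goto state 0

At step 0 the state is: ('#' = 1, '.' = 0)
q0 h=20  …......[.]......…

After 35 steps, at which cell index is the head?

5

t=0: q0 h=20  …......[.]......…
t=1: q1 h=19  …......[.]#.....…
t=2: q3 h=18  …......[.].#....…
t=3: q3 h=19  ….....#[.]#.....…
t=4: q3 h=20  …....##[#]......…
t=5: q0 h=19  ….....#[#]#.....…
t=6: q3 h=18  …......[#]##....…
t=7: q0 h=17  …......[.]###...…
t=8: q1 h=16  …......[.]####..…
t=9: q3 h=15  …......[.].####.…
t=10: q3 h=16  ….....#[.]####..…
t=11: q3 h=17  …....##[#]###...…
t=12: q0 h=16  ….....#[#]####..…
t=13: q3 h=15  …......[#]#####.…
t=14: q0 h=14  …......[.]######…
t=15: q1 h=13  …......[.]######…
t=16: q3 h=12  …......[.].#####…
t=17: q3 h=13  ….....#[.]######…
t=18: q3 h=14  …....##[#]######…
t=19: q0 h=13  ….....#[#]######…
t=20: q3 h=12  …......[#]######…
t=21: q0 h=11  …......[.]######…
t=22: q1 h=10  …......[.]######…
t=23: q3 h= 9  …......[.].#####…
t=24: q3 h=10  ….....#[.]######…
t=25: q3 h=11  …....##[#]######…
t=26: q0 h=10  ….....#[#]######…
t=27: q3 h= 9  …......[#]######…
t=28: q0 h= 8  …......[.]######…
t=29: q1 h= 7  …......[.]######…
t=30: q3 h= 6  |......[.].#####…
t=31: q3 h= 7  ….....#[.]######…
t=32: q3 h= 8  …....##[#]######…
t=33: q0 h= 7  ….....#[#]######…
t=34: q3 h= 6  |......[#]######…
t=35: q0 h= 5  |.....[.]######…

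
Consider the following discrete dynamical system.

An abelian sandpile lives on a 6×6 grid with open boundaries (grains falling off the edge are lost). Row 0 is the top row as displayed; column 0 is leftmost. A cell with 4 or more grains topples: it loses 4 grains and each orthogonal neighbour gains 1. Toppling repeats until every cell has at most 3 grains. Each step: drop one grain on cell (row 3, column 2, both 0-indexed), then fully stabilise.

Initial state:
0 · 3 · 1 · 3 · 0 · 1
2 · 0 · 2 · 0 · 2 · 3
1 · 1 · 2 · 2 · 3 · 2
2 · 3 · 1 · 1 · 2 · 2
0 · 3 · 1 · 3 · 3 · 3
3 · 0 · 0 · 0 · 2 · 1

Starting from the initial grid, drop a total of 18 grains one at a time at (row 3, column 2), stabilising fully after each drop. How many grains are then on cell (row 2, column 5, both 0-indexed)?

2

k=0  0 · 3 · 1 · 3 · 0 · 1
2 · 0 · 2 · 0 · 2 · 3
1 · 1 · 2 · 2 · 3 · 2
2 · 3 · 1 · 1 · 2 · 2
0 · 3 · 1 · 3 · 3 · 3
3 · 0 · 0 · 0 · 2 · 1
k=1  0 · 3 · 1 · 3 · 0 · 1
2 · 0 · 2 · 0 · 2 · 3
1 · 1 · 2 · 2 · 3 · 2
2 · 3 · 2 · 1 · 2 · 2
0 · 3 · 1 · 3 · 3 · 3
3 · 0 · 0 · 0 · 2 · 1
k=2  0 · 3 · 1 · 3 · 0 · 1
2 · 0 · 2 · 0 · 2 · 3
1 · 1 · 2 · 2 · 3 · 2
2 · 3 · 3 · 1 · 2 · 2
0 · 3 · 1 · 3 · 3 · 3
3 · 0 · 0 · 0 · 2 · 1
k=3  0 · 3 · 1 · 3 · 0 · 1
2 · 0 · 2 · 0 · 2 · 3
1 · 2 · 3 · 2 · 3 · 2
3 · 1 · 1 · 2 · 2 · 2
1 · 0 · 3 · 3 · 3 · 3
3 · 1 · 0 · 0 · 2 · 1
k=4  0 · 3 · 1 · 3 · 0 · 1
2 · 0 · 2 · 0 · 2 · 3
1 · 2 · 3 · 2 · 3 · 2
3 · 1 · 2 · 2 · 2 · 2
1 · 0 · 3 · 3 · 3 · 3
3 · 1 · 0 · 0 · 2 · 1
k=5  0 · 3 · 1 · 3 · 0 · 1
2 · 0 · 2 · 0 · 2 · 3
1 · 2 · 3 · 2 · 3 · 2
3 · 1 · 3 · 2 · 2 · 2
1 · 0 · 3 · 3 · 3 · 3
3 · 1 · 0 · 0 · 2 · 1
k=6  0 · 3 · 1 · 3 · 1 · 2
2 · 0 · 3 · 2 · 0 · 1
1 · 3 · 1 · 1 · 3 · 1
3 · 2 · 3 · 2 · 2 · 1
1 · 1 · 1 · 2 · 2 · 1
3 · 1 · 1 · 1 · 3 · 2
k=7  0 · 3 · 1 · 3 · 1 · 2
2 · 0 · 3 · 2 · 0 · 1
1 · 3 · 2 · 1 · 3 · 1
3 · 3 · 0 · 3 · 2 · 1
1 · 1 · 2 · 2 · 2 · 1
3 · 1 · 1 · 1 · 3 · 2
k=8  0 · 3 · 1 · 3 · 1 · 2
2 · 0 · 3 · 2 · 0 · 1
1 · 3 · 2 · 1 · 3 · 1
3 · 3 · 1 · 3 · 2 · 1
1 · 1 · 2 · 2 · 2 · 1
3 · 1 · 1 · 1 · 3 · 2
k=9  0 · 3 · 1 · 3 · 1 · 2
2 · 0 · 3 · 2 · 0 · 1
1 · 3 · 2 · 1 · 3 · 1
3 · 3 · 2 · 3 · 2 · 1
1 · 1 · 2 · 2 · 2 · 1
3 · 1 · 1 · 1 · 3 · 2
k=10  0 · 3 · 1 · 3 · 1 · 2
2 · 0 · 3 · 2 · 0 · 1
1 · 3 · 2 · 1 · 3 · 1
3 · 3 · 3 · 3 · 2 · 1
1 · 1 · 2 · 2 · 2 · 1
3 · 1 · 1 · 1 · 3 · 2
k=11  0 · 3 · 2 · 3 · 1 · 2
2 · 2 · 0 · 3 · 0 · 1
3 · 1 · 1 · 3 · 3 · 1
0 · 2 · 3 · 0 · 3 · 1
2 · 2 · 3 · 3 · 2 · 1
3 · 1 · 1 · 1 · 3 · 2
k=12  0 · 3 · 2 · 3 · 1 · 2
2 · 2 · 0 · 3 · 0 · 1
3 · 1 · 2 · 3 · 3 · 1
0 · 3 · 1 · 2 · 3 · 1
2 · 3 · 1 · 0 · 3 · 1
3 · 1 · 2 · 2 · 3 · 2
k=13  0 · 3 · 2 · 3 · 1 · 2
2 · 2 · 0 · 3 · 0 · 1
3 · 1 · 2 · 3 · 3 · 1
0 · 3 · 2 · 2 · 3 · 1
2 · 3 · 1 · 0 · 3 · 1
3 · 1 · 2 · 2 · 3 · 2
k=14  0 · 3 · 2 · 3 · 1 · 2
2 · 2 · 0 · 3 · 0 · 1
3 · 1 · 2 · 3 · 3 · 1
0 · 3 · 3 · 2 · 3 · 1
2 · 3 · 1 · 0 · 3 · 1
3 · 1 · 2 · 2 · 3 · 2
k=15  0 · 3 · 2 · 3 · 1 · 2
2 · 2 · 0 · 3 · 0 · 1
3 · 2 · 3 · 3 · 3 · 1
1 · 1 · 1 · 3 · 3 · 1
3 · 0 · 3 · 0 · 3 · 1
3 · 2 · 2 · 2 · 3 · 2
k=16  0 · 3 · 2 · 3 · 1 · 2
2 · 2 · 0 · 3 · 0 · 1
3 · 2 · 3 · 3 · 3 · 1
1 · 1 · 2 · 3 · 3 · 1
3 · 0 · 3 · 0 · 3 · 1
3 · 2 · 2 · 2 · 3 · 2
k=17  0 · 3 · 2 · 3 · 1 · 2
2 · 2 · 0 · 3 · 0 · 1
3 · 2 · 3 · 3 · 3 · 1
1 · 1 · 3 · 3 · 3 · 1
3 · 0 · 3 · 0 · 3 · 1
3 · 2 · 2 · 2 · 3 · 2
k=18  0 · 3 · 3 · 0 · 2 · 2
2 · 2 · 2 · 1 · 2 · 1
3 · 3 · 1 · 3 · 1 · 2
1 · 2 · 3 · 2 · 2 · 2
3 · 1 · 0 · 3 · 1 · 2
3 · 2 · 3 · 3 · 0 · 3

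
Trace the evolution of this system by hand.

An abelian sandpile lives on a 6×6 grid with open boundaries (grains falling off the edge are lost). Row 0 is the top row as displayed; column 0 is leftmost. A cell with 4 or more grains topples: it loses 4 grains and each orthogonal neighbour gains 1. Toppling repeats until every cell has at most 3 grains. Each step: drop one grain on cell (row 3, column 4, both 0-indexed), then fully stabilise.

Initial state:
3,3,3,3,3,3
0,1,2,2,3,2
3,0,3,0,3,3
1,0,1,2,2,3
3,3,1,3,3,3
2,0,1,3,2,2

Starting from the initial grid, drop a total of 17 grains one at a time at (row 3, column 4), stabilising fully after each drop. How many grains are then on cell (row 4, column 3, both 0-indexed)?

t=0: 3,3,3,3,3,3
0,1,2,2,3,2
3,0,3,0,3,3
1,0,1,2,2,3
3,3,1,3,3,3
2,0,1,3,2,2
t=1: 3,3,3,3,3,3
0,1,2,2,3,2
3,0,3,0,3,3
1,0,1,2,3,3
3,3,1,3,3,3
2,0,1,3,2,2
t=2: 0,1,2,2,3,1
1,3,1,3,0,2
3,1,1,1,1,3
1,0,3,2,2,3
3,3,2,3,0,3
2,0,2,1,2,0
t=3: 0,1,2,2,3,1
1,3,1,3,0,2
3,1,1,1,1,3
1,0,3,2,3,3
3,3,2,3,0,3
2,0,2,1,2,0
t=4: 0,1,2,2,3,1
1,3,1,3,0,3
3,1,1,1,3,0
1,0,3,3,1,2
3,3,2,3,2,0
2,0,2,1,2,1
t=5: 0,1,2,2,3,1
1,3,1,3,0,3
3,1,1,1,3,0
1,0,3,3,2,2
3,3,2,3,2,0
2,0,2,1,2,1
t=6: 0,1,2,2,3,1
1,3,1,3,0,3
3,1,1,1,3,0
1,0,3,3,3,2
3,3,2,3,2,0
2,0,2,1,2,1
t=7: 0,1,2,2,3,1
1,3,1,3,1,3
3,1,2,3,0,1
2,2,1,2,3,3
0,1,1,2,0,1
3,1,3,2,3,1
t=8: 0,1,2,2,3,1
1,3,1,3,1,3
3,1,2,3,1,2
2,2,1,3,1,0
0,1,1,2,1,2
3,1,3,2,3,1
t=9: 0,1,2,2,3,1
1,3,1,3,1,3
3,1,2,3,1,2
2,2,1,3,2,0
0,1,1,2,1,2
3,1,3,2,3,1
t=10: 0,1,2,2,3,1
1,3,1,3,1,3
3,1,2,3,1,2
2,2,1,3,3,0
0,1,1,2,1,2
3,1,3,2,3,1
t=11: 0,1,2,3,3,1
1,3,2,0,2,3
3,1,3,1,3,2
2,2,2,1,1,1
0,1,1,3,2,2
3,1,3,2,3,1
t=12: 0,1,2,3,3,1
1,3,2,0,2,3
3,1,3,1,3,2
2,2,2,1,2,1
0,1,1,3,2,2
3,1,3,2,3,1
t=13: 0,1,2,3,3,1
1,3,2,0,2,3
3,1,3,1,3,2
2,2,2,1,3,1
0,1,1,3,2,2
3,1,3,2,3,1
t=14: 0,1,2,3,3,1
1,3,2,0,3,3
3,1,3,2,0,3
2,2,2,2,1,2
0,1,1,3,3,2
3,1,3,2,3,1
t=15: 0,1,2,3,3,1
1,3,2,0,3,3
3,1,3,2,0,3
2,2,2,2,2,2
0,1,1,3,3,2
3,1,3,2,3,1
t=16: 0,1,2,3,3,1
1,3,2,0,3,3
3,1,3,2,0,3
2,2,2,2,3,2
0,1,1,3,3,2
3,1,3,2,3,1
t=17: 0,1,2,3,3,1
1,3,2,0,3,3
3,1,3,3,1,3
2,2,3,0,2,3
0,1,3,2,2,3
3,2,0,1,1,2

2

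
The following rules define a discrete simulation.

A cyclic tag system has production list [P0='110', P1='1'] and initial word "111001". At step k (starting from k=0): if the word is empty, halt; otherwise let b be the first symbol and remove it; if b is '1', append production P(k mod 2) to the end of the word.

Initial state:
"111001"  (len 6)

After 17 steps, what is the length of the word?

11

0) "111001"  (len 6)
1) "11001110"  (len 8)
2) "10011101"  (len 8)
3) "0011101110"  (len 10)
4) "011101110"  (len 9)
5) "11101110"  (len 8)
6) "11011101"  (len 8)
7) "1011101110"  (len 10)
8) "0111011101"  (len 10)
9) "111011101"  (len 9)
10) "110111011"  (len 9)
11) "10111011110"  (len 11)
12) "01110111101"  (len 11)
13) "1110111101"  (len 10)
14) "1101111011"  (len 10)
15) "101111011110"  (len 12)
16) "011110111101"  (len 12)
17) "11110111101"  (len 11)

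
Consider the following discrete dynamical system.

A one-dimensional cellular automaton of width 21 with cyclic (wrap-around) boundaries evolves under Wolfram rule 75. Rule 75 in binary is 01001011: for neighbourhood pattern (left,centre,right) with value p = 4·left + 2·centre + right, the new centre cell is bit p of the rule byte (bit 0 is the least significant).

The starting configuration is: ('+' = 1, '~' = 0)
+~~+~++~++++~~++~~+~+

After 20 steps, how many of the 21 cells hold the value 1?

9

[0] +~~+~++~++++~~++~~+~+
[1] +~+~~++~+~~+~+++~+~~+
[2] +~~~+++~~~+~~+~+~~~++
[3] +~+++~+~++~~+~~~~+++~
[4] ~~+~+~~~++~+~~++++~+~
[5] ++~~~~++++~~~++~~+~~~
[6] ++~++++~~+~++++~+~~++
[7] ~+~+~~+~+~~+~~+~~~++~
[8] +~~~~+~~~~+~~+~~++++~
[9] ~~+++~~+++~~+~~++~~+~
[10] +++~+~++~+~+~~+++~+~~
[11] +~+~~~++~~~~~++~+~~~+
[12] +~~~++++~++++++~~~+++
[13] +~+++~~+~+~~~~+~+++~~
[14] ~~+~+~+~~~~+++~~+~+~+
[15] ~+~~~~~~++++~+~+~~~~~
[16] +~~++++++~~+~~~~~++++
[17] +~++~~~~+~+~~+++++~~~
[18] ~~++~+++~~~~++~~~+~++
[19] ~+++~+~+~+++++~++~~++
[20] ~+~+~~~~~+~~~+~++~+++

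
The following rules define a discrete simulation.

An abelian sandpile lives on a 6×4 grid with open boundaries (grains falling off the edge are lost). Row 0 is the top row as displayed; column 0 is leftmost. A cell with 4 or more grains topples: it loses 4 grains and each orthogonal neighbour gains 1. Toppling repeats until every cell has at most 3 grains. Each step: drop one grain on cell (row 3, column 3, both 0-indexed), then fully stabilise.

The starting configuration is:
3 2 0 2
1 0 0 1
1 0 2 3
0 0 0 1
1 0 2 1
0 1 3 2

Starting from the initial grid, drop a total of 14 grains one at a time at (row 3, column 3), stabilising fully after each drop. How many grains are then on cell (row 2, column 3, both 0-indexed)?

0

k=0  3 2 0 2
1 0 0 1
1 0 2 3
0 0 0 1
1 0 2 1
0 1 3 2
k=1  3 2 0 2
1 0 0 1
1 0 2 3
0 0 0 2
1 0 2 1
0 1 3 2
k=2  3 2 0 2
1 0 0 1
1 0 2 3
0 0 0 3
1 0 2 1
0 1 3 2
k=3  3 2 0 2
1 0 0 2
1 0 3 0
0 0 1 1
1 0 2 2
0 1 3 2
k=4  3 2 0 2
1 0 0 2
1 0 3 0
0 0 1 2
1 0 2 2
0 1 3 2
k=5  3 2 0 2
1 0 0 2
1 0 3 0
0 0 1 3
1 0 2 2
0 1 3 2
k=6  3 2 0 2
1 0 0 2
1 0 3 1
0 0 2 0
1 0 2 3
0 1 3 2
k=7  3 2 0 2
1 0 0 2
1 0 3 1
0 0 2 1
1 0 2 3
0 1 3 2
k=8  3 2 0 2
1 0 0 2
1 0 3 1
0 0 2 2
1 0 2 3
0 1 3 2
k=9  3 2 0 2
1 0 0 2
1 0 3 1
0 0 2 3
1 0 2 3
0 1 3 2
k=10  3 2 0 2
1 0 0 2
1 0 3 2
0 0 3 1
1 0 3 0
0 1 3 3
k=11  3 2 0 2
1 0 0 2
1 0 3 2
0 0 3 2
1 0 3 0
0 1 3 3
k=12  3 2 0 2
1 0 0 2
1 0 3 2
0 0 3 3
1 0 3 0
0 1 3 3
k=13  3 2 0 2
1 0 1 3
1 1 1 0
0 1 2 2
1 1 1 3
0 2 1 0
k=14  3 2 0 2
1 0 1 3
1 1 1 0
0 1 2 3
1 1 1 3
0 2 1 0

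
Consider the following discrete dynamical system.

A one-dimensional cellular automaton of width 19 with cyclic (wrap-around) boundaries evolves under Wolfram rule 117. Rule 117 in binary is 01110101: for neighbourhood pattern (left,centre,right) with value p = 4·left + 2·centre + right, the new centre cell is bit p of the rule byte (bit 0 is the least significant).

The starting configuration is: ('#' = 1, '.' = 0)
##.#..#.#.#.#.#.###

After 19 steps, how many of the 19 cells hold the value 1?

k=0  ##.#..#.#.#.#.#.###
k=1  .####.##########...
k=2  ....##.........####
k=3  ###..#########....#
k=4  ..##.........####..
k=5  #..#########....###
k=6  ##.........####....
k=7  .#########....####.
k=8  .........####....##
k=9  ########....####..#
k=10  .......####....##..
k=11  ######....####..###
k=12  .....####....##....
k=13  ####....####..#####
k=14  ...####....##......
k=15  ##....####..#######
k=16  .####....##........
k=17  ....####..#########
k=18  ###....##.........#
k=19  ..####..#########..

13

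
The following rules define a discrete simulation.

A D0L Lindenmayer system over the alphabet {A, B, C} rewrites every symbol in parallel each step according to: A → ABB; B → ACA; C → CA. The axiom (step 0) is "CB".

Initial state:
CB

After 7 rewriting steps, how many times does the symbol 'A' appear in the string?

1099

step 0: CB
step 1: CAACA
step 2: CAABBABBCAABB
step 3: CAABBABBACAACAABBACAACACAABBABBACAACA
step 4: CAABBABBACAACAABBACAACAABBCAABBABBCAABBABBACAACAABBCAABBABBCAABBCAABBABBACAACAABBACAACAABBCAABBABBCAABB
step 5: CAABBABBACAACAABBACAACAABBCAABBABBCAABBABBACAACAABBCAABBAB…AABBABBCAABBABBACAACACAABBABBACAACAABBACAACACAABBABBACAACA  (len 291)
step 6: CAABBABBACAACAABBACAACAABBCAABBABBCAABBABBACAACAABBCAABBAB…ACAABBCAABBABBCAABBCAABBABBACAACAABBACAACAABBCAABBABBCAABB  (len 817)
step 7: CAABBABBACAACAABBACAACAABBCAABBABBCAABBABBACAACAABBCAABBAB…AABBABBCAABBABBACAACACAABBABBACAACAABBACAACACAABBABBACAACA  (len 2301)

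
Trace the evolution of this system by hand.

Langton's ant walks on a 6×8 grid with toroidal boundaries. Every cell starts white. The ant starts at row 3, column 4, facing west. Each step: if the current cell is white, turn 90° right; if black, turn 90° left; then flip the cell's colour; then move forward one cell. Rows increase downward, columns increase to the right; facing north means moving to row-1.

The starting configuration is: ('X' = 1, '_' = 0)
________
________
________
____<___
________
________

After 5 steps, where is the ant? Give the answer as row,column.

gen 0: ________
________
________
____<___
________
________
gen 1: ________
________
____^___
____X___
________
________
gen 2: ________
________
____X>__
____X___
________
________
gen 3: ________
________
____XX__
____Xv__
________
________
gen 4: ________
________
____XX__
____<X__
________
________
gen 5: ________
________
____XX__
_____X__
____v___
________

4,4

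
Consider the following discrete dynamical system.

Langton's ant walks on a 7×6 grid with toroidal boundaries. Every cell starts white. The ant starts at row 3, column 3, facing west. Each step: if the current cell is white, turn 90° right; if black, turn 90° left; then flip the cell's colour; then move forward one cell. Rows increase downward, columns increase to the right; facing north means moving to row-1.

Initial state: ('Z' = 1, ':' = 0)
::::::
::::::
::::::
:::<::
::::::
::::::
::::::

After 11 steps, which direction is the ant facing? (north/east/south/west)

south

[0] ::::::
::::::
::::::
:::<::
::::::
::::::
::::::
[1] ::::::
::::::
:::^::
:::Z::
::::::
::::::
::::::
[2] ::::::
::::::
:::Z>:
:::Z::
::::::
::::::
::::::
[3] ::::::
::::::
:::ZZ:
:::Zv:
::::::
::::::
::::::
[4] ::::::
::::::
:::ZZ:
:::<Z:
::::::
::::::
::::::
[5] ::::::
::::::
:::ZZ:
::::Z:
:::v::
::::::
::::::
[6] ::::::
::::::
:::ZZ:
::::Z:
::<Z::
::::::
::::::
[7] ::::::
::::::
:::ZZ:
::^:Z:
::ZZ::
::::::
::::::
[8] ::::::
::::::
:::ZZ:
::Z>Z:
::ZZ::
::::::
::::::
[9] ::::::
::::::
:::ZZ:
::ZZZ:
::Zv::
::::::
::::::
[10] ::::::
::::::
:::ZZ:
::ZZZ:
::Z:>:
::::::
::::::
[11] ::::::
::::::
:::ZZ:
::ZZZ:
::Z:Z:
::::v:
::::::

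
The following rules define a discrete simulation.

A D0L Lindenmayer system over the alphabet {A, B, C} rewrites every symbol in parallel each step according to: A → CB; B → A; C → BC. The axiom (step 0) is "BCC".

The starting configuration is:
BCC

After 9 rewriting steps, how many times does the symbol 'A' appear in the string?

0) BCC
1) ABCBC
2) CBABCABC
3) BCACBABCCBABC
4) ABCCBBCACBABCBCACBABC
5) CBABCBCAABCCBBCACBABCABCCBBCACBABC
6) BCACBABCABCCBCBABCBCAABCCBBCACBABCCBABCBCAABCCBBCACBABC
7) ABCCBBCACBABCCBABCBCABCACBABCABCCBCBABCBCAABCCBBCACBABCBCACBABCABCCBCBABCBCAABCCBBCACBABC
8) CBABCBCAABCCBBCACBABCBCACBABCABCCBABCCBBCACBABCCBABCBCABCA…ABCABCCBBCACBABCCBABCBCABCACBABCABCCBCBABCBCAABCCBBCACBABC  (len 144)
9) BCACBABCABCCBCBABCBCAABCCBBCACBABCABCCBBCACBABCCBABCBCACBA…CCBABCCBBCACBABCCBABCBCABCACBABCABCCBCBABCBCAABCCBBCACBABC  (len 233)

55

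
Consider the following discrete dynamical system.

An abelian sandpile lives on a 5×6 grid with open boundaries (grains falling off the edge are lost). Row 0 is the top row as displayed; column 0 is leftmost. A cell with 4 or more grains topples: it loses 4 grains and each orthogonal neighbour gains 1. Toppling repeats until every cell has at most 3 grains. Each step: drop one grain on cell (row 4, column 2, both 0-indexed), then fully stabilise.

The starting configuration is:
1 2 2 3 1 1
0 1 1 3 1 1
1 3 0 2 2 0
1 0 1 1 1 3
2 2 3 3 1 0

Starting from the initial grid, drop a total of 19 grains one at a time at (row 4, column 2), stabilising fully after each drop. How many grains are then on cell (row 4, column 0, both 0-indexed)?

0

0) 1 2 2 3 1 1
0 1 1 3 1 1
1 3 0 2 2 0
1 0 1 1 1 3
2 2 3 3 1 0
1) 1 2 2 3 1 1
0 1 1 3 1 1
1 3 0 2 2 0
1 0 2 2 1 3
2 3 1 0 2 0
2) 1 2 2 3 1 1
0 1 1 3 1 1
1 3 0 2 2 0
1 0 2 2 1 3
2 3 2 0 2 0
3) 1 2 2 3 1 1
0 1 1 3 1 1
1 3 0 2 2 0
1 0 2 2 1 3
2 3 3 0 2 0
4) 1 2 2 3 1 1
0 1 1 3 1 1
1 3 0 2 2 0
1 1 3 2 1 3
3 0 1 1 2 0
5) 1 2 2 3 1 1
0 1 1 3 1 1
1 3 0 2 2 0
1 1 3 2 1 3
3 0 2 1 2 0
6) 1 2 2 3 1 1
0 1 1 3 1 1
1 3 0 2 2 0
1 1 3 2 1 3
3 0 3 1 2 0
7) 1 2 2 3 1 1
0 1 1 3 1 1
1 3 1 2 2 0
1 2 0 3 1 3
3 1 1 2 2 0
8) 1 2 2 3 1 1
0 1 1 3 1 1
1 3 1 2 2 0
1 2 0 3 1 3
3 1 2 2 2 0
9) 1 2 2 3 1 1
0 1 1 3 1 1
1 3 1 2 2 0
1 2 0 3 1 3
3 1 3 2 2 0
10) 1 2 2 3 1 1
0 1 1 3 1 1
1 3 1 2 2 0
1 2 1 3 1 3
3 2 0 3 2 0
11) 1 2 2 3 1 1
0 1 1 3 1 1
1 3 1 2 2 0
1 2 1 3 1 3
3 2 1 3 2 0
12) 1 2 2 3 1 1
0 1 1 3 1 1
1 3 1 2 2 0
1 2 1 3 1 3
3 2 2 3 2 0
13) 1 2 2 3 1 1
0 1 1 3 1 1
1 3 1 2 2 0
1 2 1 3 1 3
3 2 3 3 2 0
14) 1 2 2 3 1 1
0 1 1 3 1 1
1 3 1 3 2 0
1 2 3 0 2 3
3 3 1 1 3 0
15) 1 2 2 3 1 1
0 1 1 3 1 1
1 3 1 3 2 0
1 2 3 0 2 3
3 3 2 1 3 0
16) 1 2 2 3 1 1
0 1 1 3 1 1
1 3 1 3 2 0
1 2 3 0 2 3
3 3 3 1 3 0
17) 1 2 2 3 1 1
0 2 1 3 1 1
2 0 3 3 2 0
3 1 1 1 2 3
0 2 2 2 3 0
18) 1 2 2 3 1 1
0 2 1 3 1 1
2 0 3 3 2 0
3 1 1 1 2 3
0 2 3 2 3 0
19) 1 2 2 3 1 1
0 2 1 3 1 1
2 0 3 3 2 0
3 1 2 1 2 3
0 3 0 3 3 0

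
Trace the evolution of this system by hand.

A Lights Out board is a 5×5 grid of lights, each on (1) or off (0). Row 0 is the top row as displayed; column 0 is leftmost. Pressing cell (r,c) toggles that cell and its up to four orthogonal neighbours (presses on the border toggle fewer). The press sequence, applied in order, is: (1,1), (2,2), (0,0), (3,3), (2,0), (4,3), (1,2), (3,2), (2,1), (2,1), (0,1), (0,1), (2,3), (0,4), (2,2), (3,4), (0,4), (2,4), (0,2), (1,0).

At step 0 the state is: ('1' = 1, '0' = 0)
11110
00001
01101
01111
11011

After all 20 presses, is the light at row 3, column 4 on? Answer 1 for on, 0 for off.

0

[0] 11110
00001
01101
01111
11011
[1] 10110
11101
00101
01111
11011
[2] 10110
11001
01011
01011
11011
[3] 01110
01001
01011
01011
11011
[4] 01110
01001
01001
01100
11001
[5] 01110
11001
10001
11100
11001
[6] 01110
11001
10001
11110
11110
[7] 01010
10111
10101
11110
11110
[8] 01010
10111
10001
10000
11010
[9] 01010
11111
01101
11000
11010
[10] 01010
10111
10001
10000
11010
[11] 10110
11111
10001
10000
11010
[12] 01010
10111
10001
10000
11010
[13] 01010
10101
10110
10010
11010
[14] 01001
10100
10110
10010
11010
[15] 01001
10000
11000
10110
11010
[16] 01001
10000
11001
10101
11011
[17] 01010
10001
11001
10101
11011
[18] 01010
10000
11010
10100
11011
[19] 00100
10100
11010
10100
11011
[20] 10100
01100
01010
10100
11011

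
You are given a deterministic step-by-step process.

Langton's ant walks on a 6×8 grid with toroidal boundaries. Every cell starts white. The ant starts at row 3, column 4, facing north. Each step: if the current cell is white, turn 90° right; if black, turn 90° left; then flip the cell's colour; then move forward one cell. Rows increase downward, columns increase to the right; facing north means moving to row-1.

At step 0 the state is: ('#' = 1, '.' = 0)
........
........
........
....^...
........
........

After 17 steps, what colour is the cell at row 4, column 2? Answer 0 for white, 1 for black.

gen 0: ........
........
........
....^...
........
........
gen 1: ........
........
........
....#>..
........
........
gen 2: ........
........
........
....##..
.....v..
........
gen 3: ........
........
........
....##..
....<#..
........
gen 4: ........
........
........
....^#..
....##..
........
gen 5: ........
........
........
...<.#..
....##..
........
gen 6: ........
........
...^....
...#.#..
....##..
........
gen 7: ........
........
...#>...
...#.#..
....##..
........
gen 8: ........
........
...##...
...#v#..
....##..
........
gen 9: ........
........
...##...
...<##..
....##..
........
gen 10: ........
........
...##...
....##..
...v##..
........
gen 11: ........
........
...##...
....##..
..<###..
........
gen 12: ........
........
...##...
..^.##..
..####..
........
gen 13: ........
........
...##...
..#>##..
..####..
........
gen 14: ........
........
...##...
..####..
..#v##..
........
gen 15: ........
........
...##...
..####..
..#.>#..
........
gen 16: ........
........
...##...
..##^#..
..#..#..
........
gen 17: ........
........
...##...
..#<.#..
..#..#..
........

1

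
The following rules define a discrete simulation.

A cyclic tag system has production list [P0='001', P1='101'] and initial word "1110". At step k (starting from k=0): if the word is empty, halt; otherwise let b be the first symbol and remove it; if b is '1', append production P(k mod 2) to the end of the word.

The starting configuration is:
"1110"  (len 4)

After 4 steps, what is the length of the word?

[0] "1110"  (len 4)
[1] "110001"  (len 6)
[2] "10001101"  (len 8)
[3] "0001101001"  (len 10)
[4] "001101001"  (len 9)

9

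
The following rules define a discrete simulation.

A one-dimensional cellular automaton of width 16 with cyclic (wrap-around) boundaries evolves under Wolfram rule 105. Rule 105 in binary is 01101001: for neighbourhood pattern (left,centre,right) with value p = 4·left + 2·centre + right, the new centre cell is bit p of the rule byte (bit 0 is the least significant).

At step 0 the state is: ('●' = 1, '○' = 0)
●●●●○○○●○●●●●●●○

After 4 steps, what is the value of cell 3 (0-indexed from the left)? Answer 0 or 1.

t=0: ●●●●○○○●○●●●●●●○
t=1: ●○○●○●○○●●○○○○●●
t=2: ●○○○●○○○●●○●●○●○
t=3: ○○●○○○●○●●●●●●○●
t=4: ○○○○●○○●●○○○○●●○

0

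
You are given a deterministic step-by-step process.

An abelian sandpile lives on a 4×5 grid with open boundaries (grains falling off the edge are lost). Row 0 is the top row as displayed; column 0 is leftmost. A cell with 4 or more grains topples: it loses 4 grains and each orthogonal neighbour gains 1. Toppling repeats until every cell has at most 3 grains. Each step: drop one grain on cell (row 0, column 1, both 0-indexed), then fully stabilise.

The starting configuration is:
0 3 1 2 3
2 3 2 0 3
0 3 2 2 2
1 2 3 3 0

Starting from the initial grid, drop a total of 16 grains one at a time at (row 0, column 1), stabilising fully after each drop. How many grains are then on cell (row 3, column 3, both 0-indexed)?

[0] 0 3 1 2 3
2 3 2 0 3
0 3 2 2 2
1 2 3 3 0
[1] 1 1 2 2 3
3 1 3 0 3
1 0 3 2 2
1 3 3 3 0
[2] 1 2 2 2 3
3 1 3 0 3
1 0 3 2 2
1 3 3 3 0
[3] 1 3 2 2 3
3 1 3 0 3
1 0 3 2 2
1 3 3 3 0
[4] 2 0 3 2 3
3 2 3 0 3
1 0 3 2 2
1 3 3 3 0
[5] 2 1 3 2 3
3 2 3 0 3
1 0 3 2 2
1 3 3 3 0
[6] 2 2 3 2 3
3 2 3 0 3
1 0 3 2 2
1 3 3 3 0
[7] 2 3 3 2 3
3 2 3 0 3
1 0 3 2 2
1 3 3 3 0
[8] 0 3 1 3 3
1 1 2 2 3
2 3 2 0 3
2 0 2 1 1
[9] 1 0 2 3 3
1 2 2 2 3
2 3 2 0 3
2 0 2 1 1
[10] 1 1 2 3 3
1 2 2 2 3
2 3 2 0 3
2 0 2 1 1
[11] 1 2 2 3 3
1 2 2 2 3
2 3 2 0 3
2 0 2 1 1
[12] 1 3 2 3 3
1 2 2 2 3
2 3 2 0 3
2 0 2 1 1
[13] 2 0 3 3 3
1 3 2 2 3
2 3 2 0 3
2 0 2 1 1
[14] 2 1 3 3 3
1 3 2 2 3
2 3 2 0 3
2 0 2 1 1
[15] 2 2 3 3 3
1 3 2 2 3
2 3 2 0 3
2 0 2 1 1
[16] 2 3 3 3 3
1 3 2 2 3
2 3 2 0 3
2 0 2 1 1

1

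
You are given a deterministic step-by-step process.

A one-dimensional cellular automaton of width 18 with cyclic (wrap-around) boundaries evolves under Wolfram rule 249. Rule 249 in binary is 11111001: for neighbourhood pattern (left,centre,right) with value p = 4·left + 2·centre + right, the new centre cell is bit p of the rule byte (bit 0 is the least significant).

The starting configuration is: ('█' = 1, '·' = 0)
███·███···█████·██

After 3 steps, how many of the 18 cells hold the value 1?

18

[0] ███·███···█████·██
[1] █████████·████████
[2] ██████████████████
[3] ██████████████████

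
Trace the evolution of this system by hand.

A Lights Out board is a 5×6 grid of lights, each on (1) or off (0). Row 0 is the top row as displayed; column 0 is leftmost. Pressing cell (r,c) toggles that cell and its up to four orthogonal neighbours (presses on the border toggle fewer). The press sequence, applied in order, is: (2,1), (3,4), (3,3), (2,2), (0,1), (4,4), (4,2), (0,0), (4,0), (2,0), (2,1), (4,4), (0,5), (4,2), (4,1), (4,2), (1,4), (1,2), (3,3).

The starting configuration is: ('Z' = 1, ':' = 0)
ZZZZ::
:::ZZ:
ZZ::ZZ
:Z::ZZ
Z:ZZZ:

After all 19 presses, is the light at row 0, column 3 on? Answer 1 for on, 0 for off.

[0] ZZZZ::
:::ZZ:
ZZ::ZZ
:Z::ZZ
Z:ZZZ:
[1] ZZZZ::
:Z:ZZ:
::Z:ZZ
::::ZZ
Z:ZZZ:
[2] ZZZZ::
:Z:ZZ:
::Z::Z
:::Z::
Z:ZZ::
[3] ZZZZ::
:Z:ZZ:
::ZZ:Z
::Z:Z:
Z:Z:::
[4] ZZZZ::
:ZZZZ:
:Z:::Z
::::Z:
Z:Z:::
[5] :::Z::
::ZZZ:
:Z:::Z
::::Z:
Z:Z:::
[6] :::Z::
::ZZZ:
:Z:::Z
::::::
Z:ZZZZ
[7] :::Z::
::ZZZ:
:Z:::Z
::Z:::
ZZ::ZZ
[8] ZZ:Z::
Z:ZZZ:
:Z:::Z
::Z:::
ZZ::ZZ
[9] ZZ:Z::
Z:ZZZ:
:Z:::Z
Z:Z:::
::::ZZ
[10] ZZ:Z::
::ZZZ:
Z::::Z
::Z:::
::::ZZ
[11] ZZ:Z::
:ZZZZ:
:ZZ::Z
:ZZ:::
::::ZZ
[12] ZZ:Z::
:ZZZZ:
:ZZ::Z
:ZZ:Z:
:::Z::
[13] ZZ:ZZZ
:ZZZZZ
:ZZ::Z
:ZZ:Z:
:::Z::
[14] ZZ:ZZZ
:ZZZZZ
:ZZ::Z
:Z::Z:
:ZZ:::
[15] ZZ:ZZZ
:ZZZZZ
:ZZ::Z
::::Z:
Z:::::
[16] ZZ:ZZZ
:ZZZZZ
:ZZ::Z
::Z:Z:
ZZZZ::
[17] ZZ:Z:Z
:ZZ:::
:ZZ:ZZ
::Z:Z:
ZZZZ::
[18] ZZZZ:Z
:::Z::
:Z::ZZ
::Z:Z:
ZZZZ::
[19] ZZZZ:Z
:::Z::
:Z:ZZZ
:::Z::
ZZZ:::

1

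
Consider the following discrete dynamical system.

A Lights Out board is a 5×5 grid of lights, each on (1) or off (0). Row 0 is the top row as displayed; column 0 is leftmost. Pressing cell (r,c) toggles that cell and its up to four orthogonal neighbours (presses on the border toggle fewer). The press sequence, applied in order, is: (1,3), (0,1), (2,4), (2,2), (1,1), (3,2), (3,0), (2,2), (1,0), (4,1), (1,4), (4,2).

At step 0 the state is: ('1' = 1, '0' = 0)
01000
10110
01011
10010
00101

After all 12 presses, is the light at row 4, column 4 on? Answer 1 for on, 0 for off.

1

t=0: 01000
10110
01011
10010
00101
t=1: 01010
10001
01001
10010
00101
t=2: 10110
11001
01001
10010
00101
t=3: 10110
11000
01010
10011
00101
t=4: 10110
11100
00100
10111
00101
t=5: 11110
00000
01100
10111
00101
t=6: 11110
00000
01000
11001
00001
t=7: 11110
00000
11000
00001
10001
t=8: 11110
00100
10110
00101
10001
t=9: 01110
11100
00110
00101
10001
t=10: 01110
11100
00110
01101
01101
t=11: 01111
11111
00111
01101
01101
t=12: 01111
11111
00111
01001
00011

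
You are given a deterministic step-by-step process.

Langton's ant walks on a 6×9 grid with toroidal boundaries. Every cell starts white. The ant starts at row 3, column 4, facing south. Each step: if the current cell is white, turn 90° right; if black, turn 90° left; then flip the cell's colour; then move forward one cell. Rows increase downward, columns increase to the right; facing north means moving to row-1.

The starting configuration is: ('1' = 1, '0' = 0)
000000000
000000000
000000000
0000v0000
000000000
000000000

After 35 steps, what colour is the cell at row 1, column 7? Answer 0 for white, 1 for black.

t=0: 000000000
000000000
000000000
0000v0000
000000000
000000000
t=1: 000000000
000000000
000000000
000<10000
000000000
000000000
t=2: 000000000
000000000
000^00000
000110000
000000000
000000000
t=3: 000000000
000000000
0001>0000
000110000
000000000
000000000
t=4: 000000000
000000000
000110000
0001v0000
000000000
000000000
t=5: 000000000
000000000
000110000
00010>000
000000000
000000000
t=6: 000000000
000000000
000110000
000101000
00000v000
000000000
t=7: 000000000
000000000
000110000
000101000
0000<1000
000000000
t=8: 000000000
000000000
000110000
0001^1000
000011000
000000000
t=9: 000000000
000000000
000110000
00011>000
000011000
000000000
t=10: 000000000
000000000
00011^000
000110000
000011000
000000000
t=11: 000000000
000000000
000111>00
000110000
000011000
000000000
t=12: 000000000
000000000
000111100
000110v00
000011000
000000000
t=13: 000000000
000000000
000111100
00011<100
000011000
000000000
t=14: 000000000
000000000
00011^100
000111100
000011000
000000000
t=15: 000000000
000000000
0001<0100
000111100
000011000
000000000
t=16: 000000000
000000000
000100100
0001v1100
000011000
000000000
t=17: 000000000
000000000
000100100
00010>100
000011000
000000000
t=18: 000000000
000000000
00010^100
000100100
000011000
000000000
t=19: 000000000
000000000
000101>00
000100100
000011000
000000000
t=20: 000000000
000000^00
000101000
000100100
000011000
000000000
t=21: 000000000
0000001>0
000101000
000100100
000011000
000000000
t=22: 000000000
000000110
0001010v0
000100100
000011000
000000000
t=23: 000000000
000000110
000101<10
000100100
000011000
000000000
t=24: 000000000
000000^10
000101110
000100100
000011000
000000000
t=25: 000000000
00000<010
000101110
000100100
000011000
000000000
t=26: 00000^000
000001010
000101110
000100100
000011000
000000000
t=27: 000001>00
000001010
000101110
000100100
000011000
000000000
t=28: 000001100
000001v10
000101110
000100100
000011000
000000000
t=29: 000001100
00000<110
000101110
000100100
000011000
000000000
t=30: 000001100
000000110
00010v110
000100100
000011000
000000000
t=31: 000001100
000000110
000100>10
000100100
000011000
000000000
t=32: 000001100
000000^10
000100010
000100100
000011000
000000000
t=33: 000001100
00000<010
000100010
000100100
000011000
000000000
t=34: 00000^100
000001010
000100010
000100100
000011000
000000000
t=35: 0000<0100
000001010
000100010
000100100
000011000
000000000

1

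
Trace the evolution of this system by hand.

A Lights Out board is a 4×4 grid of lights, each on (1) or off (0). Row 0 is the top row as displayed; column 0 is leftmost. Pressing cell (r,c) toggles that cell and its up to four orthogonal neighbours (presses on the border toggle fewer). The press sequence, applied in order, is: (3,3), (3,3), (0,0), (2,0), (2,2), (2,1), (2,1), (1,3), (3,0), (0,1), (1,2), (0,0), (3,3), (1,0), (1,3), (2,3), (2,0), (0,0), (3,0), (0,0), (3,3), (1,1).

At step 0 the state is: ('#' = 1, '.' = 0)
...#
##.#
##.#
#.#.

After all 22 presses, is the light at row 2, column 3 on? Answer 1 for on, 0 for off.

t=0: ...#
##.#
##.#
#.#.
t=1: ...#
##.#
##..
#..#
t=2: ...#
##.#
##.#
#.#.
t=3: ##.#
.#.#
##.#
#.#.
t=4: ##.#
##.#
...#
..#.
t=5: ##.#
####
.##.
....
t=6: ##.#
#.##
#...
.#..
t=7: ##.#
####
.##.
....
t=8: ##..
##..
.###
....
t=9: ##..
##..
####
##..
t=10: ..#.
#...
####
##..
t=11: ....
####
##.#
##..
t=12: ##..
.###
##.#
##..
t=13: ##..
.###
##..
####
t=14: .#..
#.##
.#..
####
t=15: .#.#
#...
.#.#
####
t=16: .#.#
#..#
.##.
###.
t=17: .#.#
...#
#.#.
.##.
t=18: #..#
#..#
#.#.
.##.
t=19: #..#
#..#
..#.
#.#.
t=20: .#.#
...#
..#.
#.#.
t=21: .#.#
...#
..##
#..#
t=22: ...#
####
.###
#..#

1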